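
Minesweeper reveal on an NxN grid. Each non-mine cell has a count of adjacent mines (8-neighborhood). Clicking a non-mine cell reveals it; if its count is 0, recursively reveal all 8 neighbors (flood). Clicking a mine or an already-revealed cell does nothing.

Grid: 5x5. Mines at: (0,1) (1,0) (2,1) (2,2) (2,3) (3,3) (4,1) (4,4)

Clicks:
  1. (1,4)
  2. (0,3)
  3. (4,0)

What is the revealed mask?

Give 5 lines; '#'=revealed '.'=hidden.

Answer: ..###
..###
.....
.....
#....

Derivation:
Click 1 (1,4) count=1: revealed 1 new [(1,4)] -> total=1
Click 2 (0,3) count=0: revealed 5 new [(0,2) (0,3) (0,4) (1,2) (1,3)] -> total=6
Click 3 (4,0) count=1: revealed 1 new [(4,0)] -> total=7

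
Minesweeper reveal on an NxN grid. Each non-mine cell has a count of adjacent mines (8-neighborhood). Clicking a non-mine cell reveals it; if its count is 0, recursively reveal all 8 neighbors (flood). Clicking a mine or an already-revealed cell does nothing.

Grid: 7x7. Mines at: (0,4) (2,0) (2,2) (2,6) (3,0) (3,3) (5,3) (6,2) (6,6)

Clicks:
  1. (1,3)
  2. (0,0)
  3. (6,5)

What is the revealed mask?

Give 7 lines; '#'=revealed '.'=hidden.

Answer: ####...
####...
.......
.......
.......
.......
.....#.

Derivation:
Click 1 (1,3) count=2: revealed 1 new [(1,3)] -> total=1
Click 2 (0,0) count=0: revealed 7 new [(0,0) (0,1) (0,2) (0,3) (1,0) (1,1) (1,2)] -> total=8
Click 3 (6,5) count=1: revealed 1 new [(6,5)] -> total=9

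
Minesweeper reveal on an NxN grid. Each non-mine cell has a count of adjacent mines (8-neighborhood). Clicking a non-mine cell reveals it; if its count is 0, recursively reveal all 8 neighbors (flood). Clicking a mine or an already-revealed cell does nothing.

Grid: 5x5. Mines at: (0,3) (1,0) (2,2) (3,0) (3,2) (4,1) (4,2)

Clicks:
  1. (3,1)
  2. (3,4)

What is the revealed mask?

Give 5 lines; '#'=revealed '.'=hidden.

Click 1 (3,1) count=5: revealed 1 new [(3,1)] -> total=1
Click 2 (3,4) count=0: revealed 8 new [(1,3) (1,4) (2,3) (2,4) (3,3) (3,4) (4,3) (4,4)] -> total=9

Answer: .....
...##
...##
.#.##
...##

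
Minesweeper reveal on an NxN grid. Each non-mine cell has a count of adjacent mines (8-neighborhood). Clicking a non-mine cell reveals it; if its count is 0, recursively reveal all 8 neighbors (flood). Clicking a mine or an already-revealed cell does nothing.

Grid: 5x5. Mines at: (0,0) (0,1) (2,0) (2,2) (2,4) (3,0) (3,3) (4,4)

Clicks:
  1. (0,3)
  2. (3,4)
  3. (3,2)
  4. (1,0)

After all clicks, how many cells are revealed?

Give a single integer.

Click 1 (0,3) count=0: revealed 6 new [(0,2) (0,3) (0,4) (1,2) (1,3) (1,4)] -> total=6
Click 2 (3,4) count=3: revealed 1 new [(3,4)] -> total=7
Click 3 (3,2) count=2: revealed 1 new [(3,2)] -> total=8
Click 4 (1,0) count=3: revealed 1 new [(1,0)] -> total=9

Answer: 9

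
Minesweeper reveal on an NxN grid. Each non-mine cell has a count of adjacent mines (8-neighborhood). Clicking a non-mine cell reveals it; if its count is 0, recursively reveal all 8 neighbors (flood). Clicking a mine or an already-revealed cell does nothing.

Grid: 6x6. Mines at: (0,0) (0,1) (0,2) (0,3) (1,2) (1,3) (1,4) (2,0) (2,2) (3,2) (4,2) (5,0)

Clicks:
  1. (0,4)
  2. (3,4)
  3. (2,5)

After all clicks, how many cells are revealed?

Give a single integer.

Click 1 (0,4) count=3: revealed 1 new [(0,4)] -> total=1
Click 2 (3,4) count=0: revealed 12 new [(2,3) (2,4) (2,5) (3,3) (3,4) (3,5) (4,3) (4,4) (4,5) (5,3) (5,4) (5,5)] -> total=13
Click 3 (2,5) count=1: revealed 0 new [(none)] -> total=13

Answer: 13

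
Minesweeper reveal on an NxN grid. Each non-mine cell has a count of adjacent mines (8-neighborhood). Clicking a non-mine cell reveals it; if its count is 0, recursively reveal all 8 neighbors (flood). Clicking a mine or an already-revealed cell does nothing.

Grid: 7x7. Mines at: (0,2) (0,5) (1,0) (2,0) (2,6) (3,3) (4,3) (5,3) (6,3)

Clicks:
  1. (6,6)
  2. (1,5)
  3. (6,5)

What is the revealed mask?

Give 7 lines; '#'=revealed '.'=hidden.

Answer: .......
.....#.
.......
....###
....###
....###
....###

Derivation:
Click 1 (6,6) count=0: revealed 12 new [(3,4) (3,5) (3,6) (4,4) (4,5) (4,6) (5,4) (5,5) (5,6) (6,4) (6,5) (6,6)] -> total=12
Click 2 (1,5) count=2: revealed 1 new [(1,5)] -> total=13
Click 3 (6,5) count=0: revealed 0 new [(none)] -> total=13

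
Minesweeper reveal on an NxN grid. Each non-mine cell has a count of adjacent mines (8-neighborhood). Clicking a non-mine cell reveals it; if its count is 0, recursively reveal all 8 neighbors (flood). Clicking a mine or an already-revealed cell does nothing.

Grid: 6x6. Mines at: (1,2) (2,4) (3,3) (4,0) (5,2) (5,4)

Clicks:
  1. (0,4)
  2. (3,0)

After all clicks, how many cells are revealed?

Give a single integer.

Click 1 (0,4) count=0: revealed 6 new [(0,3) (0,4) (0,5) (1,3) (1,4) (1,5)] -> total=6
Click 2 (3,0) count=1: revealed 1 new [(3,0)] -> total=7

Answer: 7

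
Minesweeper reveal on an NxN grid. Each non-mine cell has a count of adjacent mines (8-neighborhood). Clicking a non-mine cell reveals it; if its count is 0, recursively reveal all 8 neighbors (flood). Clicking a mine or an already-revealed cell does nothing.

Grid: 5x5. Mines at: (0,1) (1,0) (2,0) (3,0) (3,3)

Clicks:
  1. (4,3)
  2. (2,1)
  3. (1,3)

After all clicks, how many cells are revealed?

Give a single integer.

Click 1 (4,3) count=1: revealed 1 new [(4,3)] -> total=1
Click 2 (2,1) count=3: revealed 1 new [(2,1)] -> total=2
Click 3 (1,3) count=0: revealed 9 new [(0,2) (0,3) (0,4) (1,2) (1,3) (1,4) (2,2) (2,3) (2,4)] -> total=11

Answer: 11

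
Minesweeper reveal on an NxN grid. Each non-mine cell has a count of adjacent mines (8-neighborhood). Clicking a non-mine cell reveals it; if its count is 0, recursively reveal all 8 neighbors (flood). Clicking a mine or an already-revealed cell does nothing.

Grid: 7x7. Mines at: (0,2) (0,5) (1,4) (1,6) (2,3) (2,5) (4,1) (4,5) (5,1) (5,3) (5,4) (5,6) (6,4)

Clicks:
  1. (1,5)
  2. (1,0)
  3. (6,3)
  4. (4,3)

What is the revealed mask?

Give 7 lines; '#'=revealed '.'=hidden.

Answer: ##.....
###..#.
###....
###....
...#...
.......
...#...

Derivation:
Click 1 (1,5) count=4: revealed 1 new [(1,5)] -> total=1
Click 2 (1,0) count=0: revealed 11 new [(0,0) (0,1) (1,0) (1,1) (1,2) (2,0) (2,1) (2,2) (3,0) (3,1) (3,2)] -> total=12
Click 3 (6,3) count=3: revealed 1 new [(6,3)] -> total=13
Click 4 (4,3) count=2: revealed 1 new [(4,3)] -> total=14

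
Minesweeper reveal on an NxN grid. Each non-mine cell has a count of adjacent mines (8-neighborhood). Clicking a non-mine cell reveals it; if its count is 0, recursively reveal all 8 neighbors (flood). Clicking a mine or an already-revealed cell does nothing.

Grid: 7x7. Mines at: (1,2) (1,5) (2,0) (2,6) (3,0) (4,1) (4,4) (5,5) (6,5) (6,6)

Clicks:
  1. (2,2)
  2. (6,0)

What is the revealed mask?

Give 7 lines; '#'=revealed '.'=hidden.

Click 1 (2,2) count=1: revealed 1 new [(2,2)] -> total=1
Click 2 (6,0) count=0: revealed 10 new [(5,0) (5,1) (5,2) (5,3) (5,4) (6,0) (6,1) (6,2) (6,3) (6,4)] -> total=11

Answer: .......
.......
..#....
.......
.......
#####..
#####..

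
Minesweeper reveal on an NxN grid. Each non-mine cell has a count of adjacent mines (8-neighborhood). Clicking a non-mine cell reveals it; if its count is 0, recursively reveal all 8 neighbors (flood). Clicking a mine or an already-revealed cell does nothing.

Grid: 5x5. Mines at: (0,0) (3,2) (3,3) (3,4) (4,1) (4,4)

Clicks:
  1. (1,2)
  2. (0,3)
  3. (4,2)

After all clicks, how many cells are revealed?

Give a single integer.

Answer: 13

Derivation:
Click 1 (1,2) count=0: revealed 12 new [(0,1) (0,2) (0,3) (0,4) (1,1) (1,2) (1,3) (1,4) (2,1) (2,2) (2,3) (2,4)] -> total=12
Click 2 (0,3) count=0: revealed 0 new [(none)] -> total=12
Click 3 (4,2) count=3: revealed 1 new [(4,2)] -> total=13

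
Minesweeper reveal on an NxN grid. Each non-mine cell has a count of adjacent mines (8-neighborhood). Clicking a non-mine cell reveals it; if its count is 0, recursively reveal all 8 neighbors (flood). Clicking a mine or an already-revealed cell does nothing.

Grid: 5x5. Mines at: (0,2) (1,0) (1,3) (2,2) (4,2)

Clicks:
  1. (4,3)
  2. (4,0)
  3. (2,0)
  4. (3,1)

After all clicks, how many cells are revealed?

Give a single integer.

Click 1 (4,3) count=1: revealed 1 new [(4,3)] -> total=1
Click 2 (4,0) count=0: revealed 6 new [(2,0) (2,1) (3,0) (3,1) (4,0) (4,1)] -> total=7
Click 3 (2,0) count=1: revealed 0 new [(none)] -> total=7
Click 4 (3,1) count=2: revealed 0 new [(none)] -> total=7

Answer: 7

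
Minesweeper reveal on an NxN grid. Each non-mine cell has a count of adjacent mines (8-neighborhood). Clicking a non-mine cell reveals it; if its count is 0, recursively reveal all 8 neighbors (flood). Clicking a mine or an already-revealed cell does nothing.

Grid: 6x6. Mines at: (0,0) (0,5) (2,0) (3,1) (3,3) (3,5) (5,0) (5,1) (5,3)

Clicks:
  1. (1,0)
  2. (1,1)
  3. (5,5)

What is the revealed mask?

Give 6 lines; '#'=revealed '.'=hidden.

Answer: ......
##....
......
......
....##
....##

Derivation:
Click 1 (1,0) count=2: revealed 1 new [(1,0)] -> total=1
Click 2 (1,1) count=2: revealed 1 new [(1,1)] -> total=2
Click 3 (5,5) count=0: revealed 4 new [(4,4) (4,5) (5,4) (5,5)] -> total=6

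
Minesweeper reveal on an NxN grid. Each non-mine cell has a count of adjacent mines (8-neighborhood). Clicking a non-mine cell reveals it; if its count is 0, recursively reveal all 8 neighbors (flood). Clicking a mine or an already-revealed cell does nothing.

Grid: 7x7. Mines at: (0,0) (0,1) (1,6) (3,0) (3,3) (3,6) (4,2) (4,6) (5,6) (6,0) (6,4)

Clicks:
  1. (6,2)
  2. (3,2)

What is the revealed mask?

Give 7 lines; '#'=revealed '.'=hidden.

Answer: .......
.......
.......
..#....
.......
.###...
.###...

Derivation:
Click 1 (6,2) count=0: revealed 6 new [(5,1) (5,2) (5,3) (6,1) (6,2) (6,3)] -> total=6
Click 2 (3,2) count=2: revealed 1 new [(3,2)] -> total=7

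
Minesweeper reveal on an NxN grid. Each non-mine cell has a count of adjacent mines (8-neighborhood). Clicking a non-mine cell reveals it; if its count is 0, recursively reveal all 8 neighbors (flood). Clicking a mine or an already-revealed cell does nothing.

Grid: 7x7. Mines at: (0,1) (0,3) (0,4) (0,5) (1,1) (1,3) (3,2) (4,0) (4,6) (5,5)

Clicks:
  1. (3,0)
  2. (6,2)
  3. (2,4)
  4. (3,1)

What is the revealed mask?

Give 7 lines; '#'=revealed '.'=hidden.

Answer: .......
.......
....#..
##.....
.####..
#####..
#####..

Derivation:
Click 1 (3,0) count=1: revealed 1 new [(3,0)] -> total=1
Click 2 (6,2) count=0: revealed 14 new [(4,1) (4,2) (4,3) (4,4) (5,0) (5,1) (5,2) (5,3) (5,4) (6,0) (6,1) (6,2) (6,3) (6,4)] -> total=15
Click 3 (2,4) count=1: revealed 1 new [(2,4)] -> total=16
Click 4 (3,1) count=2: revealed 1 new [(3,1)] -> total=17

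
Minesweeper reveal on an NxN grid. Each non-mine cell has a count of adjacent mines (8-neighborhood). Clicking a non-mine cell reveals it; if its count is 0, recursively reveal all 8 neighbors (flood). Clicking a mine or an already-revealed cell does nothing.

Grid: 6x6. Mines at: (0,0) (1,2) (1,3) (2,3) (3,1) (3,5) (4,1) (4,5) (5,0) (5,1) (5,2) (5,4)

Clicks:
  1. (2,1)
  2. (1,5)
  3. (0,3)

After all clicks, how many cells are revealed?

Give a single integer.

Answer: 8

Derivation:
Click 1 (2,1) count=2: revealed 1 new [(2,1)] -> total=1
Click 2 (1,5) count=0: revealed 6 new [(0,4) (0,5) (1,4) (1,5) (2,4) (2,5)] -> total=7
Click 3 (0,3) count=2: revealed 1 new [(0,3)] -> total=8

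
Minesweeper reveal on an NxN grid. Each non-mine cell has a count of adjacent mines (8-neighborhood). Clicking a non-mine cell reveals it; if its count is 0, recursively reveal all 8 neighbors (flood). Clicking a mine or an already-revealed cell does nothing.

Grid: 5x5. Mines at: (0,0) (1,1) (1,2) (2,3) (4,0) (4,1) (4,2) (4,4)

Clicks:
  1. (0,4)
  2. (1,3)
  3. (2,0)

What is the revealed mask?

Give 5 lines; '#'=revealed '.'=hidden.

Click 1 (0,4) count=0: revealed 4 new [(0,3) (0,4) (1,3) (1,4)] -> total=4
Click 2 (1,3) count=2: revealed 0 new [(none)] -> total=4
Click 3 (2,0) count=1: revealed 1 new [(2,0)] -> total=5

Answer: ...##
...##
#....
.....
.....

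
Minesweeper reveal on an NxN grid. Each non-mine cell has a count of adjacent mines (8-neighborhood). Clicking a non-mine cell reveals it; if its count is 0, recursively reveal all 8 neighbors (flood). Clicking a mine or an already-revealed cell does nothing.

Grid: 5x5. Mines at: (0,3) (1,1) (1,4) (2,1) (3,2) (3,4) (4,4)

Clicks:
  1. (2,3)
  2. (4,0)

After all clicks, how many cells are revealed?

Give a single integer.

Click 1 (2,3) count=3: revealed 1 new [(2,3)] -> total=1
Click 2 (4,0) count=0: revealed 4 new [(3,0) (3,1) (4,0) (4,1)] -> total=5

Answer: 5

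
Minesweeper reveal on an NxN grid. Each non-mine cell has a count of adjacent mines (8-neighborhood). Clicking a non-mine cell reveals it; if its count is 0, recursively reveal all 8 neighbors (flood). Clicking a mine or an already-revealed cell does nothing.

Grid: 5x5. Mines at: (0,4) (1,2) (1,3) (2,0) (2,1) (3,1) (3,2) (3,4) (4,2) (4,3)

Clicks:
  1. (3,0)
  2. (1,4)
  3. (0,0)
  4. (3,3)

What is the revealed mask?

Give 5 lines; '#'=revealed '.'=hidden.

Click 1 (3,0) count=3: revealed 1 new [(3,0)] -> total=1
Click 2 (1,4) count=2: revealed 1 new [(1,4)] -> total=2
Click 3 (0,0) count=0: revealed 4 new [(0,0) (0,1) (1,0) (1,1)] -> total=6
Click 4 (3,3) count=4: revealed 1 new [(3,3)] -> total=7

Answer: ##...
##..#
.....
#..#.
.....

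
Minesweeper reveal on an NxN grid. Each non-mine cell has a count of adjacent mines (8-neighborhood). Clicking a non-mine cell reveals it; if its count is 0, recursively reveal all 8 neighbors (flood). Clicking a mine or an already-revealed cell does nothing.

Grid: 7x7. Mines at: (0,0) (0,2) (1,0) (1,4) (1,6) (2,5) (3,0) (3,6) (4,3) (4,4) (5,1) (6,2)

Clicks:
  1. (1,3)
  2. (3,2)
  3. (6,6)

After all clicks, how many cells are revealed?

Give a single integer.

Click 1 (1,3) count=2: revealed 1 new [(1,3)] -> total=1
Click 2 (3,2) count=1: revealed 1 new [(3,2)] -> total=2
Click 3 (6,6) count=0: revealed 10 new [(4,5) (4,6) (5,3) (5,4) (5,5) (5,6) (6,3) (6,4) (6,5) (6,6)] -> total=12

Answer: 12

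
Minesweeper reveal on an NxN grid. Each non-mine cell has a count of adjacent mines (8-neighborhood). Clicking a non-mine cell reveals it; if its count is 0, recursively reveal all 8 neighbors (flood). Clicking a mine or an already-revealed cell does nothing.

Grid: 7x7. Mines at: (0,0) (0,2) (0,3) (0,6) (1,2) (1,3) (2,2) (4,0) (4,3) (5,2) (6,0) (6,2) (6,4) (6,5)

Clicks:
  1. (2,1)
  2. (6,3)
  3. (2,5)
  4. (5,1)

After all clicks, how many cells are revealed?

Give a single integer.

Click 1 (2,1) count=2: revealed 1 new [(2,1)] -> total=1
Click 2 (6,3) count=3: revealed 1 new [(6,3)] -> total=2
Click 3 (2,5) count=0: revealed 15 new [(1,4) (1,5) (1,6) (2,4) (2,5) (2,6) (3,4) (3,5) (3,6) (4,4) (4,5) (4,6) (5,4) (5,5) (5,6)] -> total=17
Click 4 (5,1) count=4: revealed 1 new [(5,1)] -> total=18

Answer: 18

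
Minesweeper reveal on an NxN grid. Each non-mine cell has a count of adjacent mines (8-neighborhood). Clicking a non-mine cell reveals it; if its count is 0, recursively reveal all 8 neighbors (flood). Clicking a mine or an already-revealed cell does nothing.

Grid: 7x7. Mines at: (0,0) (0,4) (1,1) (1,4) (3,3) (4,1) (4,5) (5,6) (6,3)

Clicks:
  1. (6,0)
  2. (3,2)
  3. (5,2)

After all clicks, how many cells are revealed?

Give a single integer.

Click 1 (6,0) count=0: revealed 6 new [(5,0) (5,1) (5,2) (6,0) (6,1) (6,2)] -> total=6
Click 2 (3,2) count=2: revealed 1 new [(3,2)] -> total=7
Click 3 (5,2) count=2: revealed 0 new [(none)] -> total=7

Answer: 7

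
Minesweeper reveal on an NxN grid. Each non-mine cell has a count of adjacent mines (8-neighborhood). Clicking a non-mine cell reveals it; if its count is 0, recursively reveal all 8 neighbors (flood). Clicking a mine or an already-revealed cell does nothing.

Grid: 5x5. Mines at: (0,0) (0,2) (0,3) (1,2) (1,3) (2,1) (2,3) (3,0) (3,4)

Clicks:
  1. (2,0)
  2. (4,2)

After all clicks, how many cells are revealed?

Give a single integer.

Answer: 7

Derivation:
Click 1 (2,0) count=2: revealed 1 new [(2,0)] -> total=1
Click 2 (4,2) count=0: revealed 6 new [(3,1) (3,2) (3,3) (4,1) (4,2) (4,3)] -> total=7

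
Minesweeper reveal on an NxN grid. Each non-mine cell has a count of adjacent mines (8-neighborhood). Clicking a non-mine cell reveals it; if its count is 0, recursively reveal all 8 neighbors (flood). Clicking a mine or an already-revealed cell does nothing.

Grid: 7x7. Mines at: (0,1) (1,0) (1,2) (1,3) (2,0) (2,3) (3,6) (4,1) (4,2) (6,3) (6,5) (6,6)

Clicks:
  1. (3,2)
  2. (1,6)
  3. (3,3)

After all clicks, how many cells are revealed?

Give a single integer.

Answer: 11

Derivation:
Click 1 (3,2) count=3: revealed 1 new [(3,2)] -> total=1
Click 2 (1,6) count=0: revealed 9 new [(0,4) (0,5) (0,6) (1,4) (1,5) (1,6) (2,4) (2,5) (2,6)] -> total=10
Click 3 (3,3) count=2: revealed 1 new [(3,3)] -> total=11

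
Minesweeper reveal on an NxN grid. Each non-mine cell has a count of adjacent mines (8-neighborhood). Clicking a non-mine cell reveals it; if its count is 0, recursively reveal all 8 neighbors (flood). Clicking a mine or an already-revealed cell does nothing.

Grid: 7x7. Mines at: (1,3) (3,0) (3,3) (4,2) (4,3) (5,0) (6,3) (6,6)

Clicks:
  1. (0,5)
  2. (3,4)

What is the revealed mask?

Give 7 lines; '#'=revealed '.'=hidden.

Answer: ....###
....###
....###
....###
....###
....###
.......

Derivation:
Click 1 (0,5) count=0: revealed 18 new [(0,4) (0,5) (0,6) (1,4) (1,5) (1,6) (2,4) (2,5) (2,6) (3,4) (3,5) (3,6) (4,4) (4,5) (4,6) (5,4) (5,5) (5,6)] -> total=18
Click 2 (3,4) count=2: revealed 0 new [(none)] -> total=18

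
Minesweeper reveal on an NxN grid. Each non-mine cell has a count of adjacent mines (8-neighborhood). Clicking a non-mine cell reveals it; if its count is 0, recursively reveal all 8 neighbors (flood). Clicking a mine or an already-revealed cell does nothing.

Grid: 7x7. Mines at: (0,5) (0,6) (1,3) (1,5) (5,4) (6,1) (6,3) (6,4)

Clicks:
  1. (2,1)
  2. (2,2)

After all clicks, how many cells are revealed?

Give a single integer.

Answer: 35

Derivation:
Click 1 (2,1) count=0: revealed 35 new [(0,0) (0,1) (0,2) (1,0) (1,1) (1,2) (2,0) (2,1) (2,2) (2,3) (2,4) (2,5) (2,6) (3,0) (3,1) (3,2) (3,3) (3,4) (3,5) (3,6) (4,0) (4,1) (4,2) (4,3) (4,4) (4,5) (4,6) (5,0) (5,1) (5,2) (5,3) (5,5) (5,6) (6,5) (6,6)] -> total=35
Click 2 (2,2) count=1: revealed 0 new [(none)] -> total=35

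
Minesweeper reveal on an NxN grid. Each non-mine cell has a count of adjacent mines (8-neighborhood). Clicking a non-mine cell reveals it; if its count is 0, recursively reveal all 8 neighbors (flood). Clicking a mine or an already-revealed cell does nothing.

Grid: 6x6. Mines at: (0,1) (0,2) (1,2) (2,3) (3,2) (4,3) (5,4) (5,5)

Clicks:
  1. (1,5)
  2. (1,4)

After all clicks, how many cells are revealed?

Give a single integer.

Answer: 12

Derivation:
Click 1 (1,5) count=0: revealed 12 new [(0,3) (0,4) (0,5) (1,3) (1,4) (1,5) (2,4) (2,5) (3,4) (3,5) (4,4) (4,5)] -> total=12
Click 2 (1,4) count=1: revealed 0 new [(none)] -> total=12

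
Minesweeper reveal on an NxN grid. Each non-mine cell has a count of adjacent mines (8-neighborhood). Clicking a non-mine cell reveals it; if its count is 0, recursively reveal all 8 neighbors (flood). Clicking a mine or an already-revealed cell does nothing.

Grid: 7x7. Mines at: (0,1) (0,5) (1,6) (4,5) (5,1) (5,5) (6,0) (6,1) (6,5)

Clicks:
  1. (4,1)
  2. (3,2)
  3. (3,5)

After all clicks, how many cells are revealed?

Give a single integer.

Click 1 (4,1) count=1: revealed 1 new [(4,1)] -> total=1
Click 2 (3,2) count=0: revealed 31 new [(0,2) (0,3) (0,4) (1,0) (1,1) (1,2) (1,3) (1,4) (1,5) (2,0) (2,1) (2,2) (2,3) (2,4) (2,5) (3,0) (3,1) (3,2) (3,3) (3,4) (3,5) (4,0) (4,2) (4,3) (4,4) (5,2) (5,3) (5,4) (6,2) (6,3) (6,4)] -> total=32
Click 3 (3,5) count=1: revealed 0 new [(none)] -> total=32

Answer: 32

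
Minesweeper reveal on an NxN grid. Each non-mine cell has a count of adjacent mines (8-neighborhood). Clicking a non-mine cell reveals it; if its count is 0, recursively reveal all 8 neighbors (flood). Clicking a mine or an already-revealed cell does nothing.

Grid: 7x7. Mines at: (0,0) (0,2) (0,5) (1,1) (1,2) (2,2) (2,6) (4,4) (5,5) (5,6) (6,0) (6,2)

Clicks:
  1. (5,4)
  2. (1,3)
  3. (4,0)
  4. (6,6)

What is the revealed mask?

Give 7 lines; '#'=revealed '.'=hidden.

Click 1 (5,4) count=2: revealed 1 new [(5,4)] -> total=1
Click 2 (1,3) count=3: revealed 1 new [(1,3)] -> total=2
Click 3 (4,0) count=0: revealed 14 new [(2,0) (2,1) (3,0) (3,1) (3,2) (3,3) (4,0) (4,1) (4,2) (4,3) (5,0) (5,1) (5,2) (5,3)] -> total=16
Click 4 (6,6) count=2: revealed 1 new [(6,6)] -> total=17

Answer: .......
...#...
##.....
####...
####...
#####..
......#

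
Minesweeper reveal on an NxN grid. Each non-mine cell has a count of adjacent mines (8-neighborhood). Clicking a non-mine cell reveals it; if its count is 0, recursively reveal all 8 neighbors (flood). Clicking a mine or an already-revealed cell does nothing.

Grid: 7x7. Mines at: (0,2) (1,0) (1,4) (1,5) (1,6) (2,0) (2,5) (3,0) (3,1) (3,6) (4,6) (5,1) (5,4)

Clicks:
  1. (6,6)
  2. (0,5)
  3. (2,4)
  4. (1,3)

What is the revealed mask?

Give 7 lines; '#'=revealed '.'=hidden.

Click 1 (6,6) count=0: revealed 4 new [(5,5) (5,6) (6,5) (6,6)] -> total=4
Click 2 (0,5) count=3: revealed 1 new [(0,5)] -> total=5
Click 3 (2,4) count=3: revealed 1 new [(2,4)] -> total=6
Click 4 (1,3) count=2: revealed 1 new [(1,3)] -> total=7

Answer: .....#.
...#...
....#..
.......
.......
.....##
.....##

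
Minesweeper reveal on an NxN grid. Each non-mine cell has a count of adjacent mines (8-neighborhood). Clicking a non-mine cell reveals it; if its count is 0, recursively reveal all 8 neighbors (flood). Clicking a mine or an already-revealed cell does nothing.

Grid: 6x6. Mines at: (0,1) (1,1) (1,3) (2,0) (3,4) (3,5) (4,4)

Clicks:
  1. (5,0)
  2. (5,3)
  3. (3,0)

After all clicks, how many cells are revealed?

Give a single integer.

Answer: 15

Derivation:
Click 1 (5,0) count=0: revealed 15 new [(2,1) (2,2) (2,3) (3,0) (3,1) (3,2) (3,3) (4,0) (4,1) (4,2) (4,3) (5,0) (5,1) (5,2) (5,3)] -> total=15
Click 2 (5,3) count=1: revealed 0 new [(none)] -> total=15
Click 3 (3,0) count=1: revealed 0 new [(none)] -> total=15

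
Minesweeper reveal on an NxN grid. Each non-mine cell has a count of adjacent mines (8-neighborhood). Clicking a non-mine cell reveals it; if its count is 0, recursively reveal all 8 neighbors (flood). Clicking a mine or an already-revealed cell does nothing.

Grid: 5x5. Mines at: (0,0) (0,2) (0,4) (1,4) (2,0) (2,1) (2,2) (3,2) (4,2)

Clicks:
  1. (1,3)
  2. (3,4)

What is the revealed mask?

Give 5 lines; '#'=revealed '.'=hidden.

Click 1 (1,3) count=4: revealed 1 new [(1,3)] -> total=1
Click 2 (3,4) count=0: revealed 6 new [(2,3) (2,4) (3,3) (3,4) (4,3) (4,4)] -> total=7

Answer: .....
...#.
...##
...##
...##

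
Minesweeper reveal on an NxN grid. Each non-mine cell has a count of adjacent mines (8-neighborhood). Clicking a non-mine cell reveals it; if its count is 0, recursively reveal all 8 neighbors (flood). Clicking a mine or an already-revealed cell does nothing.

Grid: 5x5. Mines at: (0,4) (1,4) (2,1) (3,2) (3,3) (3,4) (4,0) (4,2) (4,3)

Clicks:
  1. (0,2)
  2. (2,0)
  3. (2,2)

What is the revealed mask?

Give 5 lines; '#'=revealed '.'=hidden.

Click 1 (0,2) count=0: revealed 8 new [(0,0) (0,1) (0,2) (0,3) (1,0) (1,1) (1,2) (1,3)] -> total=8
Click 2 (2,0) count=1: revealed 1 new [(2,0)] -> total=9
Click 3 (2,2) count=3: revealed 1 new [(2,2)] -> total=10

Answer: ####.
####.
#.#..
.....
.....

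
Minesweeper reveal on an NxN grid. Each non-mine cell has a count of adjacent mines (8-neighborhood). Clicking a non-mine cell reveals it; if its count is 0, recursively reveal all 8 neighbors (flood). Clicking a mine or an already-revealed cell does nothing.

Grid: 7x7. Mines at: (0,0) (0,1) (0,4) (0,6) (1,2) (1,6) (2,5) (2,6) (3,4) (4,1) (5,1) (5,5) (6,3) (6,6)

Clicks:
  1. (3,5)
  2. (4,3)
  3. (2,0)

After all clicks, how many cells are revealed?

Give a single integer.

Answer: 8

Derivation:
Click 1 (3,5) count=3: revealed 1 new [(3,5)] -> total=1
Click 2 (4,3) count=1: revealed 1 new [(4,3)] -> total=2
Click 3 (2,0) count=0: revealed 6 new [(1,0) (1,1) (2,0) (2,1) (3,0) (3,1)] -> total=8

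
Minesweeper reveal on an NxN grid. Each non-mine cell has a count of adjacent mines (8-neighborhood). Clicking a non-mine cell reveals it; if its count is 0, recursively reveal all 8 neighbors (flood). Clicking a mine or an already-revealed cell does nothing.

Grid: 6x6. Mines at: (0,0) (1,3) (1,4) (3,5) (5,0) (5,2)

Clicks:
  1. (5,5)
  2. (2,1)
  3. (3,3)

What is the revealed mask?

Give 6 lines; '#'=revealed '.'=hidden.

Click 1 (5,5) count=0: revealed 6 new [(4,3) (4,4) (4,5) (5,3) (5,4) (5,5)] -> total=6
Click 2 (2,1) count=0: revealed 16 new [(1,0) (1,1) (1,2) (2,0) (2,1) (2,2) (2,3) (2,4) (3,0) (3,1) (3,2) (3,3) (3,4) (4,0) (4,1) (4,2)] -> total=22
Click 3 (3,3) count=0: revealed 0 new [(none)] -> total=22

Answer: ......
###...
#####.
#####.
######
...###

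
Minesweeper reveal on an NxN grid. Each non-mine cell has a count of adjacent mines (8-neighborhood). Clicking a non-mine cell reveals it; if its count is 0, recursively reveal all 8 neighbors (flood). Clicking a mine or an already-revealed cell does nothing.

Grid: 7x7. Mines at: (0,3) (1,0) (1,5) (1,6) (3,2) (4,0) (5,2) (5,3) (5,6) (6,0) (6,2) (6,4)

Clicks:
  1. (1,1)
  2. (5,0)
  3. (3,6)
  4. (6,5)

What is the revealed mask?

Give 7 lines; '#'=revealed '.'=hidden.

Answer: .......
.#.....
...####
...####
...####
#......
.....#.

Derivation:
Click 1 (1,1) count=1: revealed 1 new [(1,1)] -> total=1
Click 2 (5,0) count=2: revealed 1 new [(5,0)] -> total=2
Click 3 (3,6) count=0: revealed 12 new [(2,3) (2,4) (2,5) (2,6) (3,3) (3,4) (3,5) (3,6) (4,3) (4,4) (4,5) (4,6)] -> total=14
Click 4 (6,5) count=2: revealed 1 new [(6,5)] -> total=15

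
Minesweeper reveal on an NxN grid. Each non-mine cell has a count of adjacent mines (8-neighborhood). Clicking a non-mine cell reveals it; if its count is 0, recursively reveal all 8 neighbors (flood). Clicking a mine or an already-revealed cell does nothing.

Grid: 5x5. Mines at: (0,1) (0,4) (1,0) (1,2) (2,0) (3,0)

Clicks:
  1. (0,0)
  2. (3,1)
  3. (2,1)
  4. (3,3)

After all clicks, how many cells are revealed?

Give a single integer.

Click 1 (0,0) count=2: revealed 1 new [(0,0)] -> total=1
Click 2 (3,1) count=2: revealed 1 new [(3,1)] -> total=2
Click 3 (2,1) count=4: revealed 1 new [(2,1)] -> total=3
Click 4 (3,3) count=0: revealed 12 new [(1,3) (1,4) (2,2) (2,3) (2,4) (3,2) (3,3) (3,4) (4,1) (4,2) (4,3) (4,4)] -> total=15

Answer: 15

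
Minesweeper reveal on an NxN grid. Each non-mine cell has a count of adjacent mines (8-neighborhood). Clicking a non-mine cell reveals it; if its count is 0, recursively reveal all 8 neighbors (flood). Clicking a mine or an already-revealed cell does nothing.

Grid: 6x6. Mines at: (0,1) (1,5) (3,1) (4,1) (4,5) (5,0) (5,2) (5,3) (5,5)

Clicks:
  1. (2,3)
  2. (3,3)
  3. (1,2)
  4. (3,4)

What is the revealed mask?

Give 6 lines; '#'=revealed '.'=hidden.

Answer: ..###.
..###.
..###.
..###.
..###.
......

Derivation:
Click 1 (2,3) count=0: revealed 15 new [(0,2) (0,3) (0,4) (1,2) (1,3) (1,4) (2,2) (2,3) (2,4) (3,2) (3,3) (3,4) (4,2) (4,3) (4,4)] -> total=15
Click 2 (3,3) count=0: revealed 0 new [(none)] -> total=15
Click 3 (1,2) count=1: revealed 0 new [(none)] -> total=15
Click 4 (3,4) count=1: revealed 0 new [(none)] -> total=15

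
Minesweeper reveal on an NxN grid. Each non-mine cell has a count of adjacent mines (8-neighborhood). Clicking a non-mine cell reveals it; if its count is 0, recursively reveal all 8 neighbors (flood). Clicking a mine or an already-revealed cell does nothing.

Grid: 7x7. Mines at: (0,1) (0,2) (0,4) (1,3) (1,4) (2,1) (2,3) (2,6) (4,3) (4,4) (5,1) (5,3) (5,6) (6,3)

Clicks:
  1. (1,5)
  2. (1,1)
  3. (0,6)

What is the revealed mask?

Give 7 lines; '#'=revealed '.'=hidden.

Answer: .....##
.#...##
.......
.......
.......
.......
.......

Derivation:
Click 1 (1,5) count=3: revealed 1 new [(1,5)] -> total=1
Click 2 (1,1) count=3: revealed 1 new [(1,1)] -> total=2
Click 3 (0,6) count=0: revealed 3 new [(0,5) (0,6) (1,6)] -> total=5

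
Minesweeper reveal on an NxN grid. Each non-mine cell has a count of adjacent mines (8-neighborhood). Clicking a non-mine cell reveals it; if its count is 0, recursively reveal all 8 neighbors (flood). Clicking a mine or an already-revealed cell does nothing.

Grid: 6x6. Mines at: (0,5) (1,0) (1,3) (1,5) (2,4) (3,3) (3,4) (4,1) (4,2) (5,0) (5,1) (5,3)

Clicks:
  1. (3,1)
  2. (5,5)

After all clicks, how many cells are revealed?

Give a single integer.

Click 1 (3,1) count=2: revealed 1 new [(3,1)] -> total=1
Click 2 (5,5) count=0: revealed 4 new [(4,4) (4,5) (5,4) (5,5)] -> total=5

Answer: 5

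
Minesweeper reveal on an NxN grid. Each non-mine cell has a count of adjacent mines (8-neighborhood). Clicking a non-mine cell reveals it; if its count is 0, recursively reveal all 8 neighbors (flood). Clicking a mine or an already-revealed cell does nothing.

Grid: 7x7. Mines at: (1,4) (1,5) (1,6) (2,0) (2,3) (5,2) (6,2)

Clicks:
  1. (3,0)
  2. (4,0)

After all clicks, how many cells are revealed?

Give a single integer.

Click 1 (3,0) count=1: revealed 1 new [(3,0)] -> total=1
Click 2 (4,0) count=0: revealed 7 new [(3,1) (4,0) (4,1) (5,0) (5,1) (6,0) (6,1)] -> total=8

Answer: 8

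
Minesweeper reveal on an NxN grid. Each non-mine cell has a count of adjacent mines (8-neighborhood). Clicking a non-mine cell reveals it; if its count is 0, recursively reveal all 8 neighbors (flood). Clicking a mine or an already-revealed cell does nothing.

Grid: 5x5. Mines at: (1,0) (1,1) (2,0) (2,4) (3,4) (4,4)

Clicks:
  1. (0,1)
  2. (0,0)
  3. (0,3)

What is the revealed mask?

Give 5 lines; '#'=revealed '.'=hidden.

Answer: #####
..###
.....
.....
.....

Derivation:
Click 1 (0,1) count=2: revealed 1 new [(0,1)] -> total=1
Click 2 (0,0) count=2: revealed 1 new [(0,0)] -> total=2
Click 3 (0,3) count=0: revealed 6 new [(0,2) (0,3) (0,4) (1,2) (1,3) (1,4)] -> total=8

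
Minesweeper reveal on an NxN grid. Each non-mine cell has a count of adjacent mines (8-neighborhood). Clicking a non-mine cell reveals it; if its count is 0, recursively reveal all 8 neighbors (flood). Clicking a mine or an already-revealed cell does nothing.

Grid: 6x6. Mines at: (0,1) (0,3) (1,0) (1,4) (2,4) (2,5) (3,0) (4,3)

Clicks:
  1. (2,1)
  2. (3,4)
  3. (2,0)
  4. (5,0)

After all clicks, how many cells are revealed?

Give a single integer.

Answer: 9

Derivation:
Click 1 (2,1) count=2: revealed 1 new [(2,1)] -> total=1
Click 2 (3,4) count=3: revealed 1 new [(3,4)] -> total=2
Click 3 (2,0) count=2: revealed 1 new [(2,0)] -> total=3
Click 4 (5,0) count=0: revealed 6 new [(4,0) (4,1) (4,2) (5,0) (5,1) (5,2)] -> total=9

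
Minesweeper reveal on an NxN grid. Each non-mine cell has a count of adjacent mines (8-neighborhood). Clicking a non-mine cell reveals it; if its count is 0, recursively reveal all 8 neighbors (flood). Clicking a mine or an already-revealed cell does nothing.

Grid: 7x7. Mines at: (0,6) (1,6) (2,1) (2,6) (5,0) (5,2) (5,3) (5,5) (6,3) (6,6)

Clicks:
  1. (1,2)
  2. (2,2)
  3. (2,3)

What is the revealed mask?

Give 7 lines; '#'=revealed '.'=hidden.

Click 1 (1,2) count=1: revealed 1 new [(1,2)] -> total=1
Click 2 (2,2) count=1: revealed 1 new [(2,2)] -> total=2
Click 3 (2,3) count=0: revealed 22 new [(0,0) (0,1) (0,2) (0,3) (0,4) (0,5) (1,0) (1,1) (1,3) (1,4) (1,5) (2,3) (2,4) (2,5) (3,2) (3,3) (3,4) (3,5) (4,2) (4,3) (4,4) (4,5)] -> total=24

Answer: ######.
######.
..####.
..####.
..####.
.......
.......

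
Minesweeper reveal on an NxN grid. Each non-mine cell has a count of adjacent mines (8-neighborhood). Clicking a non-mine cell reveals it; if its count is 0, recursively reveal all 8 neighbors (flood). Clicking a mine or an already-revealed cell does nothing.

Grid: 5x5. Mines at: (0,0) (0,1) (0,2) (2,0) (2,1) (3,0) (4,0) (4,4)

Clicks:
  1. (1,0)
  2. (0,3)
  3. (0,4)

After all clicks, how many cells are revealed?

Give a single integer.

Click 1 (1,0) count=4: revealed 1 new [(1,0)] -> total=1
Click 2 (0,3) count=1: revealed 1 new [(0,3)] -> total=2
Click 3 (0,4) count=0: revealed 10 new [(0,4) (1,2) (1,3) (1,4) (2,2) (2,3) (2,4) (3,2) (3,3) (3,4)] -> total=12

Answer: 12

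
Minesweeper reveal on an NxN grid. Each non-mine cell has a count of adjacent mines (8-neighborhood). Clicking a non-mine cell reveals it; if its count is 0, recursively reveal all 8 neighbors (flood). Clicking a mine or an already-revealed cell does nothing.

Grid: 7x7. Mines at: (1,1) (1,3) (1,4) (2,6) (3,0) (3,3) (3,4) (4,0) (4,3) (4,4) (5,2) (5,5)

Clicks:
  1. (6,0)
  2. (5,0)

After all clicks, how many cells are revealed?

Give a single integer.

Click 1 (6,0) count=0: revealed 4 new [(5,0) (5,1) (6,0) (6,1)] -> total=4
Click 2 (5,0) count=1: revealed 0 new [(none)] -> total=4

Answer: 4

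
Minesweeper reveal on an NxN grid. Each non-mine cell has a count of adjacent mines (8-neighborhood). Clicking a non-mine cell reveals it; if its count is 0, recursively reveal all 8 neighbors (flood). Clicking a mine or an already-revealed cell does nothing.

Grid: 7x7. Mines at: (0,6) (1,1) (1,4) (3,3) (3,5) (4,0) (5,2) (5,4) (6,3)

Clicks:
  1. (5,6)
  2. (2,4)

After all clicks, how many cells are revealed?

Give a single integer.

Click 1 (5,6) count=0: revealed 6 new [(4,5) (4,6) (5,5) (5,6) (6,5) (6,6)] -> total=6
Click 2 (2,4) count=3: revealed 1 new [(2,4)] -> total=7

Answer: 7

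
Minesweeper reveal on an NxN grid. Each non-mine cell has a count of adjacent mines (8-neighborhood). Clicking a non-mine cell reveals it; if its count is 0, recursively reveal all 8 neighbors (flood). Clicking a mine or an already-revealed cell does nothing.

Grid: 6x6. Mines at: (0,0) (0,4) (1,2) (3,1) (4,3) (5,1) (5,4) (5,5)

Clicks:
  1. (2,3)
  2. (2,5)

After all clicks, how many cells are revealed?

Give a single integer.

Click 1 (2,3) count=1: revealed 1 new [(2,3)] -> total=1
Click 2 (2,5) count=0: revealed 10 new [(1,3) (1,4) (1,5) (2,4) (2,5) (3,3) (3,4) (3,5) (4,4) (4,5)] -> total=11

Answer: 11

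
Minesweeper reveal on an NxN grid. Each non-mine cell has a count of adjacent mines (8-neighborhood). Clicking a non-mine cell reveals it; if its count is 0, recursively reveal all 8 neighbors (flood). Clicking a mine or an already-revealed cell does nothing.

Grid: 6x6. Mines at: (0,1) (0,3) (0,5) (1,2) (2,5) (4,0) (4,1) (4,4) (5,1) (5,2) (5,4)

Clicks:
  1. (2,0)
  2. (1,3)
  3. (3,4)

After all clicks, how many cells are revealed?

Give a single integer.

Click 1 (2,0) count=0: revealed 6 new [(1,0) (1,1) (2,0) (2,1) (3,0) (3,1)] -> total=6
Click 2 (1,3) count=2: revealed 1 new [(1,3)] -> total=7
Click 3 (3,4) count=2: revealed 1 new [(3,4)] -> total=8

Answer: 8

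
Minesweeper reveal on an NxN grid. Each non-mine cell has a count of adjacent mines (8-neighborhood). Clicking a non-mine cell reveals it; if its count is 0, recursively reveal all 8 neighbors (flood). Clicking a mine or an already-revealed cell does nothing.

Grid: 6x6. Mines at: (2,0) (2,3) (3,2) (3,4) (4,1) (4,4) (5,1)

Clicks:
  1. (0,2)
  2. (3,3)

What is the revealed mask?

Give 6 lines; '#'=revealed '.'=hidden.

Answer: ######
######
....##
...#..
......
......

Derivation:
Click 1 (0,2) count=0: revealed 14 new [(0,0) (0,1) (0,2) (0,3) (0,4) (0,5) (1,0) (1,1) (1,2) (1,3) (1,4) (1,5) (2,4) (2,5)] -> total=14
Click 2 (3,3) count=4: revealed 1 new [(3,3)] -> total=15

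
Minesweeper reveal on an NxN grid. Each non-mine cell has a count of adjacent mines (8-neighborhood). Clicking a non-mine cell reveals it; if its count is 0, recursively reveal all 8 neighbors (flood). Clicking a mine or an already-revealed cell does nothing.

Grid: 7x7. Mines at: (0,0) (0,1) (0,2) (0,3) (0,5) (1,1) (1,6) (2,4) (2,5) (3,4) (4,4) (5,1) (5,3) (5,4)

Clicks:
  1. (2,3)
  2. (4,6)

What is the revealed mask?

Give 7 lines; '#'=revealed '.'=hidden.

Answer: .......
.......
...#...
.....##
.....##
.....##
.....##

Derivation:
Click 1 (2,3) count=2: revealed 1 new [(2,3)] -> total=1
Click 2 (4,6) count=0: revealed 8 new [(3,5) (3,6) (4,5) (4,6) (5,5) (5,6) (6,5) (6,6)] -> total=9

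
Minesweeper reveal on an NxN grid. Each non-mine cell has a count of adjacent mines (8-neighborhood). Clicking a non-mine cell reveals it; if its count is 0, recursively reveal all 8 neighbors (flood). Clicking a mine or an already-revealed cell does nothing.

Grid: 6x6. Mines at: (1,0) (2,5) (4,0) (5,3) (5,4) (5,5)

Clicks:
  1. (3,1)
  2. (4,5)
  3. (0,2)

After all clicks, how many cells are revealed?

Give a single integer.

Answer: 23

Derivation:
Click 1 (3,1) count=1: revealed 1 new [(3,1)] -> total=1
Click 2 (4,5) count=2: revealed 1 new [(4,5)] -> total=2
Click 3 (0,2) count=0: revealed 21 new [(0,1) (0,2) (0,3) (0,4) (0,5) (1,1) (1,2) (1,3) (1,4) (1,5) (2,1) (2,2) (2,3) (2,4) (3,2) (3,3) (3,4) (4,1) (4,2) (4,3) (4,4)] -> total=23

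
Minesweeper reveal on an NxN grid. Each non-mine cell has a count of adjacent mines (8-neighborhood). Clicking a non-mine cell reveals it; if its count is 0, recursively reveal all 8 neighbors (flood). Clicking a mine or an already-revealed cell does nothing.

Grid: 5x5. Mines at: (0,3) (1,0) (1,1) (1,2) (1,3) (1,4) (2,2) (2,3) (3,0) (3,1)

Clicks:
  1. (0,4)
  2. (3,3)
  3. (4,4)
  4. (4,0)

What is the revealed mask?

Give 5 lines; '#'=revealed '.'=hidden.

Answer: ....#
.....
.....
..###
#.###

Derivation:
Click 1 (0,4) count=3: revealed 1 new [(0,4)] -> total=1
Click 2 (3,3) count=2: revealed 1 new [(3,3)] -> total=2
Click 3 (4,4) count=0: revealed 5 new [(3,2) (3,4) (4,2) (4,3) (4,4)] -> total=7
Click 4 (4,0) count=2: revealed 1 new [(4,0)] -> total=8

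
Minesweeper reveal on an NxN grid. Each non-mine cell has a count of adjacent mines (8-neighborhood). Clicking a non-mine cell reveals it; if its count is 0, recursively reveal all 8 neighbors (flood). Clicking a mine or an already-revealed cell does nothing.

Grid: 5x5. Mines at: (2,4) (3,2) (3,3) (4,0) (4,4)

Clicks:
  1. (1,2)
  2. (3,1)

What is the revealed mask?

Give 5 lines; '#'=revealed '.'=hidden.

Answer: #####
#####
####.
##...
.....

Derivation:
Click 1 (1,2) count=0: revealed 16 new [(0,0) (0,1) (0,2) (0,3) (0,4) (1,0) (1,1) (1,2) (1,3) (1,4) (2,0) (2,1) (2,2) (2,3) (3,0) (3,1)] -> total=16
Click 2 (3,1) count=2: revealed 0 new [(none)] -> total=16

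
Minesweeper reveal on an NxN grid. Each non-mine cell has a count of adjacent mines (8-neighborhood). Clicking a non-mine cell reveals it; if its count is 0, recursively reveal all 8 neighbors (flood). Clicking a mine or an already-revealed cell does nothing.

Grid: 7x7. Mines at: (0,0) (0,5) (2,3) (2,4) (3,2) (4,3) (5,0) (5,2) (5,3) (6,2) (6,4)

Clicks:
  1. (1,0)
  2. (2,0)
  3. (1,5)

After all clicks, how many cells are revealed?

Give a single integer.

Click 1 (1,0) count=1: revealed 1 new [(1,0)] -> total=1
Click 2 (2,0) count=0: revealed 7 new [(1,1) (2,0) (2,1) (3,0) (3,1) (4,0) (4,1)] -> total=8
Click 3 (1,5) count=2: revealed 1 new [(1,5)] -> total=9

Answer: 9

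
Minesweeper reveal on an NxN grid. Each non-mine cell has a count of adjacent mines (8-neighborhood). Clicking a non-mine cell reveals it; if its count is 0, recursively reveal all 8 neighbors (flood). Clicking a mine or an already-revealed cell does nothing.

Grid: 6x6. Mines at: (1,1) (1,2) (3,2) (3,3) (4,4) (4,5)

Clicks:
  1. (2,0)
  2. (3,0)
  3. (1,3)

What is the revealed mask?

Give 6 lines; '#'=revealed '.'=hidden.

Answer: ......
...#..
##....
##....
####..
####..

Derivation:
Click 1 (2,0) count=1: revealed 1 new [(2,0)] -> total=1
Click 2 (3,0) count=0: revealed 11 new [(2,1) (3,0) (3,1) (4,0) (4,1) (4,2) (4,3) (5,0) (5,1) (5,2) (5,3)] -> total=12
Click 3 (1,3) count=1: revealed 1 new [(1,3)] -> total=13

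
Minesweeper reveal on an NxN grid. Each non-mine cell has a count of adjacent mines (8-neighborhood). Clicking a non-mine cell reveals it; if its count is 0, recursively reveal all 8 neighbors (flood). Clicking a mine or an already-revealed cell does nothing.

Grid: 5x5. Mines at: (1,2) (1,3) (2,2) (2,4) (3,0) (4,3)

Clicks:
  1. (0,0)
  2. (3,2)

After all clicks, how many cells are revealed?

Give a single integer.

Answer: 7

Derivation:
Click 1 (0,0) count=0: revealed 6 new [(0,0) (0,1) (1,0) (1,1) (2,0) (2,1)] -> total=6
Click 2 (3,2) count=2: revealed 1 new [(3,2)] -> total=7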